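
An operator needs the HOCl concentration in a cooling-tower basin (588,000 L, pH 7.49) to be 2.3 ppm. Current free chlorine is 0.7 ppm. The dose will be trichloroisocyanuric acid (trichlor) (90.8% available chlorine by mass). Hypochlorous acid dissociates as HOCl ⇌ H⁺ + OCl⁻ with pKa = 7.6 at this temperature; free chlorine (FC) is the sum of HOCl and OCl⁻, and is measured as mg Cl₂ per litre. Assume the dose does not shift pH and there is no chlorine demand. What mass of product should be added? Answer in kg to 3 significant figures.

[OCl⁻]/[HOCl] = 10^(pH − pKa) = 10^(7.49 − 7.6) = 0.7762; fraction as HOCl = 1/(1 + 0.7762) = 0.563.
Free chlorine required for 2.3 ppm HOCl: 2.3 / 0.563 = 4.085 ppm.
FC to add: 4.085 − 0.7 = 3.385 mg/L as Cl₂.
Cl₂ equivalent: 3.385 mg/L × 588,000 L = 1991 g.
Product at 90.8% available Cl: 1991 / 0.908 = 2192 g.

2.19 kg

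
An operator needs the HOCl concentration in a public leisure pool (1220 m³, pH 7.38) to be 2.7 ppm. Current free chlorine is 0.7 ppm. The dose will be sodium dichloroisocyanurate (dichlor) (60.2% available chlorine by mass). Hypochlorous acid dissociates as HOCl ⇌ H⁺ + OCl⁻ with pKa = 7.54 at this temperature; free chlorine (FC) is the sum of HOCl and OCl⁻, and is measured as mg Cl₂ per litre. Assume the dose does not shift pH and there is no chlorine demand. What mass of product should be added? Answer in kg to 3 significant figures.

Volume: 1220 m³ = 1,220,000 L.
[OCl⁻]/[HOCl] = 10^(pH − pKa) = 10^(7.38 − 7.54) = 0.6918; fraction as HOCl = 1/(1 + 0.6918) = 0.5911.
Free chlorine required for 2.7 ppm HOCl: 2.7 / 0.5911 = 4.568 ppm.
FC to add: 4.568 − 0.7 = 3.868 mg/L as Cl₂.
Cl₂ equivalent: 3.868 mg/L × 1,220,000 L = 4719 g.
Product at 60.2% available Cl: 4719 / 0.602 = 7839 g.

7.84 kg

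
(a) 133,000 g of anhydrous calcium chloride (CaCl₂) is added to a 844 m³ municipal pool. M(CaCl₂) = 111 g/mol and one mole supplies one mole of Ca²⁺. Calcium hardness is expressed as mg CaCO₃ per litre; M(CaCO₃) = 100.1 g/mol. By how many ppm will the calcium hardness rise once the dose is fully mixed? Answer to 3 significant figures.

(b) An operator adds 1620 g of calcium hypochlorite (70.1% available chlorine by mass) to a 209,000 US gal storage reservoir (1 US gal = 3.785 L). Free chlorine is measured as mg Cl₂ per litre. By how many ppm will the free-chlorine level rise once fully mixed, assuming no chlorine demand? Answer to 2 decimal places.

(a) 142 ppm; (b) 1.44 ppm

(a) Volume: 844 m³ = 844,000 L.
(a) Moles of Ca²⁺: 133,000 g ÷ 111 g/mol = 1198 mol.
(a) As CaCO₃: 1198 mol × 100.1 g/mol = 119,900 g.
(a) Rise: 119,900 g / 844,000 L × 1000 = 142.1 mg/L.

(b) Volume: 209,000 US gal × 3.785 L/gal = 791,065 L.
(b) Available chlorine delivered: 1620 g × 0.701 = 1136 g as Cl₂.
(b) Concentration rise: 1136 g / 791,065 L = 1.436 mg/L = 1.44 ppm.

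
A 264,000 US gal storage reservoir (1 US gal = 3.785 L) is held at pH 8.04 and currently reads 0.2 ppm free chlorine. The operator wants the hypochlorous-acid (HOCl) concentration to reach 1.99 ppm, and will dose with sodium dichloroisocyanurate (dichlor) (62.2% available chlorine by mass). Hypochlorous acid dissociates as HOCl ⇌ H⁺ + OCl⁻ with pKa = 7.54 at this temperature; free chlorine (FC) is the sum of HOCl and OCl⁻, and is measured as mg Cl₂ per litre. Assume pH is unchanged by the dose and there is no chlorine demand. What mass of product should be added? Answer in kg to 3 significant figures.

13.0 kg

Volume: 264,000 US gal × 3.785 L/gal = 999,240 L.
[OCl⁻]/[HOCl] = 10^(pH − pKa) = 10^(8.04 − 7.54) = 3.162; fraction as HOCl = 1/(1 + 3.162) = 0.2403.
Free chlorine required for 1.99 ppm HOCl: 1.99 / 0.2403 = 8.283 ppm.
FC to add: 8.283 − 0.2 = 8.083 mg/L as Cl₂.
Cl₂ equivalent: 8.083 mg/L × 999,240 L = 8077 g.
Product at 62.2% available Cl: 8077 / 0.622 = 12,990 g.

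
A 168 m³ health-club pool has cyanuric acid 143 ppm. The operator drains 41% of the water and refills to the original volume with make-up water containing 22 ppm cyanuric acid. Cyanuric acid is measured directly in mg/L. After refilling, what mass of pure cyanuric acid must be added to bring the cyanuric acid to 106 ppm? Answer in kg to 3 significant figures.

2.12 kg

Volume: 168 m³ = 168,000 L.
After draining 41% and refilling: 143 × 0.59 + 22 × 0.41 = 93.39 ppm.
Deficit to target: 106 − 93.39 = 12.61 mg/L.
Mass: 12.61 mg/L × 168,000 L = 2118 g cyanuric acid.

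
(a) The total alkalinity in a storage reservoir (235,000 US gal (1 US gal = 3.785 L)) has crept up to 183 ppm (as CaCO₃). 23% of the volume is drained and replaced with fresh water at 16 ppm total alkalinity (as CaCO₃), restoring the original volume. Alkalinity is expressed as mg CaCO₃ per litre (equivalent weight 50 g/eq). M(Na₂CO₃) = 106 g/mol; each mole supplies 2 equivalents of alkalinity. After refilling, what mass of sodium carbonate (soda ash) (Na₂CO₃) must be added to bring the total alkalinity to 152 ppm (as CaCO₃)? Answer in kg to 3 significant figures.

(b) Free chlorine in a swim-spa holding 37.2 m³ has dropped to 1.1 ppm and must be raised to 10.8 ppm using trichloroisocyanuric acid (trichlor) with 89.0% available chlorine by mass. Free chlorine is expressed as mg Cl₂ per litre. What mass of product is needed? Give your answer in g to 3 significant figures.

(a) 6.99 kg; (b) 405 g

(a) Volume: 235,000 US gal × 3.785 L/gal = 889,475 L.
(a) After draining 23% and refilling: 183 × 0.77 + 16 × 0.23 = 144.59 ppm.
(a) Deficit to target: 152 − 144.59 = 7.41 mg/L.
(a) As CaCO₃: 7.41 mg/L × 889,475 L = 6591 g; ÷ 50 g/eq ÷ 2 = 65.91 mol Na₂CO₃.
(a) Mass: 65.91 × 106 = 6986 g.

(b) Volume: 37.2 m³ = 37,200 L.
(b) Chlorine deficit: 10.8 − 1.1 = 9.7 ppm = 9.7 mg/L as Cl₂.
(b) Cl₂ equivalent needed: 9.7 mg/L × 37,200 L = 360,800 mg = 360.8 g.
(b) Product at 89.0% available chlorine: 360.8 / 0.89 = 405.4 g.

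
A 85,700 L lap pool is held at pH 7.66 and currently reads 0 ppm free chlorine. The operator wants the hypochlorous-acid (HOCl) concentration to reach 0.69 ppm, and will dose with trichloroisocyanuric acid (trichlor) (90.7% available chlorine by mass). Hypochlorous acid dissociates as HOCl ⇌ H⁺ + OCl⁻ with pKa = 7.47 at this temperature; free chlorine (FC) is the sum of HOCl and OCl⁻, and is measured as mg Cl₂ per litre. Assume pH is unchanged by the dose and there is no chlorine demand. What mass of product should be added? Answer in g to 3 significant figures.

166 g

[OCl⁻]/[HOCl] = 10^(pH − pKa) = 10^(7.66 − 7.47) = 1.549; fraction as HOCl = 1/(1 + 1.549) = 0.3923.
Free chlorine required for 0.69 ppm HOCl: 0.69 / 0.3923 = 1.759 ppm.
FC to add: 1.759 − 0 = 1.759 mg/L as Cl₂.
Cl₂ equivalent: 1.759 mg/L × 85,700 L = 150.7 g.
Product at 90.7% available Cl: 150.7 / 0.907 = 166.2 g.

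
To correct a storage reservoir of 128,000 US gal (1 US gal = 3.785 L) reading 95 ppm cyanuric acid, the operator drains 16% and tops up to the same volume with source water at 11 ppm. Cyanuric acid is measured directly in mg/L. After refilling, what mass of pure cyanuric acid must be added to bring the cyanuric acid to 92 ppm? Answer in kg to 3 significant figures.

Volume: 128,000 US gal × 3.785 L/gal = 484,480 L.
After draining 16% and refilling: 95 × 0.84 + 11 × 0.16 = 81.56 ppm.
Deficit to target: 92 − 81.56 = 10.44 mg/L.
Mass: 10.44 mg/L × 484,480 L = 5058 g cyanuric acid.

5.06 kg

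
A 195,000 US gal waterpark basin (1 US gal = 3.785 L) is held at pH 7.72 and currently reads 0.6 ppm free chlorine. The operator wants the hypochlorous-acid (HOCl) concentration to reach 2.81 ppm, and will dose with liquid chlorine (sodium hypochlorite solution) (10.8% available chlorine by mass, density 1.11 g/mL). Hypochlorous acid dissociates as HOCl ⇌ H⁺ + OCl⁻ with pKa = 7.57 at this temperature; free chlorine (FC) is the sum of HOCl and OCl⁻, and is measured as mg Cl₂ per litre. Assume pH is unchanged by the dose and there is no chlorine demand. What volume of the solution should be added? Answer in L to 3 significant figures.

38.0 L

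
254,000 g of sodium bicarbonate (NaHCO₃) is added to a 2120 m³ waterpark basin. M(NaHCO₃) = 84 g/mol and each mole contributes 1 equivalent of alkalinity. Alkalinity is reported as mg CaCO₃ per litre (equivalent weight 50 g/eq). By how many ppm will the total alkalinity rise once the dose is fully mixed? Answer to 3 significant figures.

71.3 ppm

Volume: 2120 m³ = 2,120,000 L.
Moles of NaHCO₃: 254,000 g ÷ 84 g/mol = 3024 mol → 3024 eq of alkalinity.
As CaCO₃: 3024 eq × 50 g/eq = 151,200 g.
Rise: 151,200 g / 2,120,000 L × 1000 = 71.32 mg/L.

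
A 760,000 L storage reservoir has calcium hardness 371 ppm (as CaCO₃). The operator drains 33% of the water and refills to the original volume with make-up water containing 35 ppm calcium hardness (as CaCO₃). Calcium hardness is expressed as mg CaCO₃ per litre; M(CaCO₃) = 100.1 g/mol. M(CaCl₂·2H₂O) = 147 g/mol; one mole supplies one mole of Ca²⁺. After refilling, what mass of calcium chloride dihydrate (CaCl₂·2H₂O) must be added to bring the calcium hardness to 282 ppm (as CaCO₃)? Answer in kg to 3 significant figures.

24.4 kg

After draining 33% and refilling: 371 × 0.67 + 35 × 0.33 = 260.12 ppm.
Deficit to target: 282 − 260.12 = 21.88 mg/L.
As CaCO₃: 21.88 mg/L × 760,000 L = 16,630 g; ÷ 100.1 = 166.1 mol Ca²⁺.
Mass: 166.1 × 147 = 24,420 g.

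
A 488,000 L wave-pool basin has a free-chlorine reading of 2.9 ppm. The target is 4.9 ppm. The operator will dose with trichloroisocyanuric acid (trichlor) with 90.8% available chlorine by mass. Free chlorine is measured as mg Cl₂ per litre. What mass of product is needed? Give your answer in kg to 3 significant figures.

Chlorine deficit: 4.9 − 2.9 = 2 ppm = 2 mg/L as Cl₂.
Cl₂ equivalent needed: 2 mg/L × 488,000 L = 976,000 mg = 976 g.
Product at 90.8% available chlorine: 976 / 0.908 = 1075 g.

1.07 kg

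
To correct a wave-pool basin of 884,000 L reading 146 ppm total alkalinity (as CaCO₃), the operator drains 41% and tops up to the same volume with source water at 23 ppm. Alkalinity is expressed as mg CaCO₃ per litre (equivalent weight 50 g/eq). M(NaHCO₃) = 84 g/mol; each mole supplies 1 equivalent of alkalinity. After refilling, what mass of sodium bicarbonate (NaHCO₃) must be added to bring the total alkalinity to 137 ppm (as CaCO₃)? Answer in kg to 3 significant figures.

61.5 kg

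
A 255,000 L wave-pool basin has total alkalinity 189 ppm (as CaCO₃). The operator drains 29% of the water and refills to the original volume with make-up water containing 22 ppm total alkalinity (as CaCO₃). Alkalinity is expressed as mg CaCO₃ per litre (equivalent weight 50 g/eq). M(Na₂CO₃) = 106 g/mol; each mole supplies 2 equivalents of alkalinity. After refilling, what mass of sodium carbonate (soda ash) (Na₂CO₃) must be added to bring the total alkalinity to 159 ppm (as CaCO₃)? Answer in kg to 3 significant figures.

4.98 kg

After draining 29% and refilling: 189 × 0.71 + 22 × 0.29 = 140.57 ppm.
Deficit to target: 159 − 140.57 = 18.43 mg/L.
As CaCO₃: 18.43 mg/L × 255,000 L = 4700 g; ÷ 50 g/eq ÷ 2 = 47 mol Na₂CO₃.
Mass: 47 × 106 = 4982 g.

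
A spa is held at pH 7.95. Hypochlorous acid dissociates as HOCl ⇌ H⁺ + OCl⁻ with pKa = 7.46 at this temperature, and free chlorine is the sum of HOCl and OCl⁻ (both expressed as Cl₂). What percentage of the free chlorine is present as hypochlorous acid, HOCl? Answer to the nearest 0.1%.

[OCl⁻]/[HOCl] = 10^(pH − pKa) = 10^(7.95 − 7.46) = 10^0.49 = 3.09.
Fraction as HOCl = 1 / (1 + 3.09) = 0.2445.

24.4%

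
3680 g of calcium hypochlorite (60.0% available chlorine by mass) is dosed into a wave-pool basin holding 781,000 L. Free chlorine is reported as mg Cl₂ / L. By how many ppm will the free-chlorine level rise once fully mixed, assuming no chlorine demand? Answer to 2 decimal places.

2.83 ppm

Available chlorine delivered: 3680 g × 0.6 = 2208 g as Cl₂.
Concentration rise: 2208 g / 781,000 L = 2.827 mg/L = 2.83 ppm.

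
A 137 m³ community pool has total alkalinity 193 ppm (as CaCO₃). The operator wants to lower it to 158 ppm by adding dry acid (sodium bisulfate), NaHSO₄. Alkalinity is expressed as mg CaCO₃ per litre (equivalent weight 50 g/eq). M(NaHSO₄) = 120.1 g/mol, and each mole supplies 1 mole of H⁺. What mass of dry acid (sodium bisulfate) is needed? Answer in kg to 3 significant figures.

Volume: 137 m³ = 137,000 L.
Alkalinity to neutralize: (193 − 158) = 35 mg/L as CaCO₃ × 137,000 L = 4795 g as CaCO₃.
Equivalents of H⁺ required: 4795 ÷ 50 g/eq = 95.9 eq = 95.9 mol NaHSO₄.
Mass of NaHSO₄: 95.9 × 120.1 = 11,520 g.

11.5 kg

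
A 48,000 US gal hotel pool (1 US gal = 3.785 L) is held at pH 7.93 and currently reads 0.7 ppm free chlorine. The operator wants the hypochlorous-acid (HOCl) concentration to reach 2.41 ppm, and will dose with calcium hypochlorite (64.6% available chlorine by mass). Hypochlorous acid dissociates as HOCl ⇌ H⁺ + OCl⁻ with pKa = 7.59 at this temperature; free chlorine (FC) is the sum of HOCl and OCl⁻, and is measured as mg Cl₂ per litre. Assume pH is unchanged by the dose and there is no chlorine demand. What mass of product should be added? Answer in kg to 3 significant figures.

1.96 kg

Volume: 48,000 US gal × 3.785 L/gal = 181,680 L.
[OCl⁻]/[HOCl] = 10^(pH − pKa) = 10^(7.93 − 7.59) = 2.188; fraction as HOCl = 1/(1 + 2.188) = 0.3137.
Free chlorine required for 2.41 ppm HOCl: 2.41 / 0.3137 = 7.683 ppm.
FC to add: 7.683 − 0.7 = 6.983 mg/L as Cl₂.
Cl₂ equivalent: 6.983 mg/L × 181,680 L = 1269 g.
Product at 64.6% available Cl: 1269 / 0.646 = 1964 g.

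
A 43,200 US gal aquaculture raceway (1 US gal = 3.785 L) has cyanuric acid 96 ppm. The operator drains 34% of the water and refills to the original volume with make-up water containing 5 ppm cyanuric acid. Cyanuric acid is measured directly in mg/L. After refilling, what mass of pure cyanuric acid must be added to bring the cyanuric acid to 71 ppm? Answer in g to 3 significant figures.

971 g

Volume: 43,200 US gal × 3.785 L/gal = 163,512 L.
After draining 34% and refilling: 96 × 0.66 + 5 × 0.34 = 65.06 ppm.
Deficit to target: 71 − 65.06 = 5.94 mg/L.
Mass: 5.94 mg/L × 163,512 L = 971.3 g cyanuric acid.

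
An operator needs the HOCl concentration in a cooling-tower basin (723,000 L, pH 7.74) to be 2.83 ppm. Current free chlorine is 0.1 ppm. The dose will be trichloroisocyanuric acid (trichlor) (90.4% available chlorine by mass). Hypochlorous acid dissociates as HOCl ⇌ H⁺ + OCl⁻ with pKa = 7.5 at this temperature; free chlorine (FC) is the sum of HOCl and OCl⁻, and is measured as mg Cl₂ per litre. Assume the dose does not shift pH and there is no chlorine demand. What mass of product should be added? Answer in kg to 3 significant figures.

[OCl⁻]/[HOCl] = 10^(pH − pKa) = 10^(7.74 − 7.5) = 1.738; fraction as HOCl = 1/(1 + 1.738) = 0.3653.
Free chlorine required for 2.83 ppm HOCl: 2.83 / 0.3653 = 7.748 ppm.
FC to add: 7.748 − 0.1 = 7.648 mg/L as Cl₂.
Cl₂ equivalent: 7.648 mg/L × 723,000 L = 5529 g.
Product at 90.4% available Cl: 5529 / 0.904 = 6117 g.

6.12 kg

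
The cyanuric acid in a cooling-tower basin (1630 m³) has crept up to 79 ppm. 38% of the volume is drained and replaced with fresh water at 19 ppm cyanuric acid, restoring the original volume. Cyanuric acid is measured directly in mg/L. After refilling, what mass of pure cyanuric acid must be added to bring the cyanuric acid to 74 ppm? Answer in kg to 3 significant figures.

29.0 kg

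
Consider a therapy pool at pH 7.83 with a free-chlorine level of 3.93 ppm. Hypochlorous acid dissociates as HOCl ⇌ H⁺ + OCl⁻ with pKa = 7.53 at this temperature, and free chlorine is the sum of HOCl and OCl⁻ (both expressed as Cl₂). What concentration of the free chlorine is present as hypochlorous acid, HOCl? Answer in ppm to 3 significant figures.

[OCl⁻]/[HOCl] = 10^(pH − pKa) = 10^(7.83 − 7.53) = 10^0.30 = 1.995.
Fraction as HOCl = 1 / (1 + 1.995) = 0.3339.
HOCl = 0.3339 × 3.93 ppm = 1.312 ppm.

1.31 ppm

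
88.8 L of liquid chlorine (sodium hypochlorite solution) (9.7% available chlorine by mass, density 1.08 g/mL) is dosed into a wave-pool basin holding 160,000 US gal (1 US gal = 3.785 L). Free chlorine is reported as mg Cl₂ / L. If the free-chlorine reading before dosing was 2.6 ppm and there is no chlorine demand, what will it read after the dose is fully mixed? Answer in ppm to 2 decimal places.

17.96 ppm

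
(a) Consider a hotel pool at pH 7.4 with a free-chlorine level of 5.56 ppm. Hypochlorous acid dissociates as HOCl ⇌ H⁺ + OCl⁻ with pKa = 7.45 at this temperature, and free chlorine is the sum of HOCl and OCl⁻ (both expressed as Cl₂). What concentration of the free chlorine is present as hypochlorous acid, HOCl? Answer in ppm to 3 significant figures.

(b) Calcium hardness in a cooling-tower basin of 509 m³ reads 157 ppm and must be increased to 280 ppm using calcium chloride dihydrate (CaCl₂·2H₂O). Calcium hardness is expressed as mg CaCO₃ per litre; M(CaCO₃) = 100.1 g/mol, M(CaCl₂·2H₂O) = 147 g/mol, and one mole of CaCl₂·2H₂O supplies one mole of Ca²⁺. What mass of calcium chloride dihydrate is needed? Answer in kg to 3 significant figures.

(a) [OCl⁻]/[HOCl] = 10^(pH − pKa) = 10^(7.4 − 7.45) = 10^-0.05 = 0.8913.
(a) Fraction as HOCl = 1 / (1 + 0.8913) = 0.5288.
(a) HOCl = 0.5288 × 5.56 ppm = 2.94 ppm.

(b) Volume: 509 m³ = 509,000 L.
(b) Hardness to add: (280 − 157) = 123 mg/L as CaCO₃ × 509,000 L = 62,610 g as CaCO₃.
(b) Moles of Ca²⁺ (1 mol Ca²⁺ ≡ 1 mol CaCO₃): 62,610 / 100.1 g/mol = 625.4 mol.
(b) Mass of CaCl₂·2H₂O: 625.4 × 147 = 91,940 g.

(a) 2.94 ppm; (b) 91.9 kg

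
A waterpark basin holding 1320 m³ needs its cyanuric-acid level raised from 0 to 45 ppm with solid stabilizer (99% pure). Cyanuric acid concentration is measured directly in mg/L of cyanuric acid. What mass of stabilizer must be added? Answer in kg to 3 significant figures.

60.0 kg

Volume: 1320 m³ = 1,320,000 L.
CYA to add: (45 − 0) = 45 mg/L × 1,320,000 L = 59,400 g cyanuric acid.
At 99% purity: 59,400 / 0.99 = 60,000 g product.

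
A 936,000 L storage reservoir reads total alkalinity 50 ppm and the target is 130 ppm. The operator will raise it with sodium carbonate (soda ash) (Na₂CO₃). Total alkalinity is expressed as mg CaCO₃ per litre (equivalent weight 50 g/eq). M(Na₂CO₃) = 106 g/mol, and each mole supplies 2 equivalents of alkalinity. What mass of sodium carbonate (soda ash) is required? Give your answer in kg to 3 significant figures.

79.4 kg

Alkalinity to add: (130 − 50) = 80 mg/L as CaCO₃ × 936,000 L = 74,880 g as CaCO₃.
Equivalents: 74,880 g ÷ 50 g/eq = 1498 eq.
Each mole of Na₂CO₃ supplies 2 eq, so 1498 / 2 = 748.8 mol.
Mass: 748.8 mol × 106 g/mol = 79,370 g.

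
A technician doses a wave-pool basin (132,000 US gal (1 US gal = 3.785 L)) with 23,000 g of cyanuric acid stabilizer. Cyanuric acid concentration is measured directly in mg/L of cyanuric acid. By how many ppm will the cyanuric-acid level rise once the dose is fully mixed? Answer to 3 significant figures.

46.0 ppm

Volume: 132,000 US gal × 3.785 L/gal = 499,620 L.
Rise: 23,000 g / 499,620 L × 1000 = 46.03 mg/L.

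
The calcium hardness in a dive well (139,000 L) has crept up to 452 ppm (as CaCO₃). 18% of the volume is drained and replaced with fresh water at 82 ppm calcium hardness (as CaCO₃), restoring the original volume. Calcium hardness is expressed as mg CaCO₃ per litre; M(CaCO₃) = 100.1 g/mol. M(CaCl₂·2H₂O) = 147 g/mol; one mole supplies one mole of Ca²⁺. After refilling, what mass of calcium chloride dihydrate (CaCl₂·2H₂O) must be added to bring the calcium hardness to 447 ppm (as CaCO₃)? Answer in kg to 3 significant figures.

After draining 18% and refilling: 452 × 0.82 + 82 × 0.18 = 385.4 ppm.
Deficit to target: 447 − 385.4 = 61.6 mg/L.
As CaCO₃: 61.6 mg/L × 139,000 L = 8562 g; ÷ 100.1 = 85.54 mol Ca²⁺.
Mass: 85.54 × 147 = 12,570 g.

12.6 kg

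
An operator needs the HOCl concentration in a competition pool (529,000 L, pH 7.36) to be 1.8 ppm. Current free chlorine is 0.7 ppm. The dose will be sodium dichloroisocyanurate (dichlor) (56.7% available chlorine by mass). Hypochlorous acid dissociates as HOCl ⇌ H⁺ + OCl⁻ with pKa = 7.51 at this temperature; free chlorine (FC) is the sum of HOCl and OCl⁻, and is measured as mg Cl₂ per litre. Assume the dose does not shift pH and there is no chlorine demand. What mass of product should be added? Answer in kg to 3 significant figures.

2.22 kg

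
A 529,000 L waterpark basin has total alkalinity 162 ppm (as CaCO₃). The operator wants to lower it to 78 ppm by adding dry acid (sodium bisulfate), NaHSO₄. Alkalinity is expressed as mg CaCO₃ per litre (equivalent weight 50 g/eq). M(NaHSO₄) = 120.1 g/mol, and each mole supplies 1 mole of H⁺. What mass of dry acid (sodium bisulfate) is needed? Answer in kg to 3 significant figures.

107 kg

Alkalinity to neutralize: (162 − 78) = 84 mg/L as CaCO₃ × 529,000 L = 44,440 g as CaCO₃.
Equivalents of H⁺ required: 44,440 ÷ 50 g/eq = 888.7 eq = 888.7 mol NaHSO₄.
Mass of NaHSO₄: 888.7 × 120.1 = 106,700 g.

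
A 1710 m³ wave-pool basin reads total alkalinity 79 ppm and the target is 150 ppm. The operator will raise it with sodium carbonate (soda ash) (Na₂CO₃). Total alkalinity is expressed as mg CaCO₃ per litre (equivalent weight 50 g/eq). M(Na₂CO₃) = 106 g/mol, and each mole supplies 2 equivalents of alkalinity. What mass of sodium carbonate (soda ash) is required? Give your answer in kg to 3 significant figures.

Volume: 1710 m³ = 1,710,000 L.
Alkalinity to add: (150 − 79) = 71 mg/L as CaCO₃ × 1,710,000 L = 121,400 g as CaCO₃.
Equivalents: 121,400 g ÷ 50 g/eq = 2428 eq.
Each mole of Na₂CO₃ supplies 2 eq, so 2428 / 2 = 1214 mol.
Mass: 1214 mol × 106 g/mol = 128,700 g.

129 kg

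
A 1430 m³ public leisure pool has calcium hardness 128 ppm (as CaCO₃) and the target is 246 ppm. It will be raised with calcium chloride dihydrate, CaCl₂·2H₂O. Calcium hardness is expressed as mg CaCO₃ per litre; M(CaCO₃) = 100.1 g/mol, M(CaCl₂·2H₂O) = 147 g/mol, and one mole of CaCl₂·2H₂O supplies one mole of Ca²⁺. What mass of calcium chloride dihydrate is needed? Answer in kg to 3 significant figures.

248 kg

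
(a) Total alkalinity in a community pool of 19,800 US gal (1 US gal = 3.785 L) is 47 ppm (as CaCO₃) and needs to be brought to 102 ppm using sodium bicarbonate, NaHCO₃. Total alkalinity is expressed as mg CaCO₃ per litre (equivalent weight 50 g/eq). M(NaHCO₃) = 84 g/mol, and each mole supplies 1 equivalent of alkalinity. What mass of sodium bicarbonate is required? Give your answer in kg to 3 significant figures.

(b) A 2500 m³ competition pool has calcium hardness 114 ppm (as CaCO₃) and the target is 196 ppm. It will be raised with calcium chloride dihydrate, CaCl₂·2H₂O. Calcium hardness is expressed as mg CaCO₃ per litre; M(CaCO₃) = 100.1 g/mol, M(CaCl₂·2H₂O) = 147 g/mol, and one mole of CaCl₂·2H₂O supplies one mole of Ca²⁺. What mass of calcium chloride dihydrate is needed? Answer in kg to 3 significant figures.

(a) 6.92 kg; (b) 301 kg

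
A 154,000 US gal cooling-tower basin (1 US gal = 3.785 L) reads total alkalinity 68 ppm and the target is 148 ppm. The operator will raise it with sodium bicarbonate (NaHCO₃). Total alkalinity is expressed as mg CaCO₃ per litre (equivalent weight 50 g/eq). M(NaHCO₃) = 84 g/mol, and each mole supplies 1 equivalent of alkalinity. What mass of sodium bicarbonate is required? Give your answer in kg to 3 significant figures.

Volume: 154,000 US gal × 3.785 L/gal = 582,890 L.
Alkalinity to add: (148 − 68) = 80 mg/L as CaCO₃ × 582,890 L = 46,630 g as CaCO₃.
Equivalents: 46,630 g ÷ 50 g/eq = 932.6 eq.
NaHCO₃ supplies 1 eq per mole → 932.6 mol.
Mass: 932.6 mol × 84 g/mol = 78,340 g.

78.3 kg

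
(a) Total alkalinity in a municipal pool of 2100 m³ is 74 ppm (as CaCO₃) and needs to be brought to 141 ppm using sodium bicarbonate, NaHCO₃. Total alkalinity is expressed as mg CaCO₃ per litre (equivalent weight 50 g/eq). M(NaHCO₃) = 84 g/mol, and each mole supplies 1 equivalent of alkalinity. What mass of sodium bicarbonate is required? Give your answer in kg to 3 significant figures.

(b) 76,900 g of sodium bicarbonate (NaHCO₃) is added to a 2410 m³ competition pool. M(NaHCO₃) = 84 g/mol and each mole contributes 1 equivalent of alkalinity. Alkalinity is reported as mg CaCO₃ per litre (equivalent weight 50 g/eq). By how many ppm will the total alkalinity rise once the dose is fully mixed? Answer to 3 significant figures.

(a) 236 kg; (b) 19.0 ppm

(a) Volume: 2100 m³ = 2,100,000 L.
(a) Alkalinity to add: (141 − 74) = 67 mg/L as CaCO₃ × 2,100,000 L = 140,700 g as CaCO₃.
(a) Equivalents: 140,700 g ÷ 50 g/eq = 2814 eq.
(a) NaHCO₃ supplies 1 eq per mole → 2814 mol.
(a) Mass: 2814 mol × 84 g/mol = 236,400 g.

(b) Volume: 2410 m³ = 2,410,000 L.
(b) Moles of NaHCO₃: 76,900 g ÷ 84 g/mol = 915.5 mol → 915.5 eq of alkalinity.
(b) As CaCO₃: 915.5 eq × 50 g/eq = 45,770 g.
(b) Rise: 45,770 g / 2,410,000 L × 1000 = 18.99 mg/L.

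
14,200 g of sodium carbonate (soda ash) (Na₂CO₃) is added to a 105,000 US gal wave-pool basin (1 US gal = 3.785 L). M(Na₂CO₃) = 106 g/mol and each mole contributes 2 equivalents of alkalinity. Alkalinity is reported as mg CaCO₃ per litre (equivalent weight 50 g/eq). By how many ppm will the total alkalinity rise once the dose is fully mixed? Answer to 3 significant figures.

33.7 ppm

Volume: 105,000 US gal × 3.785 L/gal = 397,425 L.
Moles of Na₂CO₃: 14,200 g ÷ 106 g/mol = 134 mol → 267.9 eq of alkalinity.
As CaCO₃: 267.9 eq × 50 g/eq = 13,400 g.
Rise: 13,400 g / 397,425 L × 1000 = 33.71 mg/L.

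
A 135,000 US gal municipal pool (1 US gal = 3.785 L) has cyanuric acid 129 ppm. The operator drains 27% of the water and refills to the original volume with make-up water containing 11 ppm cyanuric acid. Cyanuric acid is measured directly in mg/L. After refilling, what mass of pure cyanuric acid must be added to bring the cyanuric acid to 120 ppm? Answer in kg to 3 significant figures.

11.7 kg

Volume: 135,000 US gal × 3.785 L/gal = 510,975 L.
After draining 27% and refilling: 129 × 0.73 + 11 × 0.27 = 97.14 ppm.
Deficit to target: 120 − 97.14 = 22.86 mg/L.
Mass: 22.86 mg/L × 510,975 L = 11,680 g cyanuric acid.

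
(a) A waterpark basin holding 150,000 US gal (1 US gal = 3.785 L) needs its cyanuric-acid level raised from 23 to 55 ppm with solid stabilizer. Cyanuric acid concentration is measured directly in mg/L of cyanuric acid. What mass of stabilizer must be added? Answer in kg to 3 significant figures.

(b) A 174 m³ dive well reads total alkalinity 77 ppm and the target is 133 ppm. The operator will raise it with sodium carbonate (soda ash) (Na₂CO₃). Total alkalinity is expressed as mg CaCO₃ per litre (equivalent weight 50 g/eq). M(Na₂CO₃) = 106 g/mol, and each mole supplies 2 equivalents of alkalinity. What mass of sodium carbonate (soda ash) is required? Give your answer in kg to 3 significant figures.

(a) 18.2 kg; (b) 10.3 kg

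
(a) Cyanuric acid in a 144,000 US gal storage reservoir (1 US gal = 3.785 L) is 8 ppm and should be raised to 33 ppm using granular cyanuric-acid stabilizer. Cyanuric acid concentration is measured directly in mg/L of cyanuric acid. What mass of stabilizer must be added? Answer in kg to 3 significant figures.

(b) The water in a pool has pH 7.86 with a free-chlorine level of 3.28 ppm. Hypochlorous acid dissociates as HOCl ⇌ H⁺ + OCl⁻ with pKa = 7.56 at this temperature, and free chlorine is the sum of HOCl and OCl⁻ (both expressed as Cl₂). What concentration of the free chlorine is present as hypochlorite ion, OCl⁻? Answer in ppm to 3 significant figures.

(a) Volume: 144,000 US gal × 3.785 L/gal = 545,040 L.
(a) CYA to add: (33 − 8) = 25 mg/L × 545,040 L = 13,630 g cyanuric acid.

(b) [OCl⁻]/[HOCl] = 10^(pH − pKa) = 10^(7.86 − 7.56) = 10^0.30 = 1.995.
(b) Fraction as HOCl = 1 / (1 + 1.995) = 0.3339.
(b) OCl⁻ = (1 − 0.3339) × 3.28 ppm = 2.185 ppm.

(a) 13.6 kg; (b) 2.18 ppm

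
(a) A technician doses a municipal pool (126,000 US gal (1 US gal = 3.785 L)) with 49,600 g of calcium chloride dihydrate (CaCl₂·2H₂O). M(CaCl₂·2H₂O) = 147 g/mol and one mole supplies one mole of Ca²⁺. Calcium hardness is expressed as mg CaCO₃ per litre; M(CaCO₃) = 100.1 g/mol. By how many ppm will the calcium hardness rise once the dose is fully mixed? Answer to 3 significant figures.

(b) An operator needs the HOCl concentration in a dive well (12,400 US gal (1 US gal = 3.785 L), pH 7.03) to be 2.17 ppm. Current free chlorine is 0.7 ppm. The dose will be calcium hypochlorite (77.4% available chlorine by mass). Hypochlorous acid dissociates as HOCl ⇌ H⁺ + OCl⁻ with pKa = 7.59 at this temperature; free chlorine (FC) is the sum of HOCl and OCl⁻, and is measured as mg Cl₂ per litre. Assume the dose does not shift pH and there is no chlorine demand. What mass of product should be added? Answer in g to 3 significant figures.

(a) 70.8 ppm; (b) 125 g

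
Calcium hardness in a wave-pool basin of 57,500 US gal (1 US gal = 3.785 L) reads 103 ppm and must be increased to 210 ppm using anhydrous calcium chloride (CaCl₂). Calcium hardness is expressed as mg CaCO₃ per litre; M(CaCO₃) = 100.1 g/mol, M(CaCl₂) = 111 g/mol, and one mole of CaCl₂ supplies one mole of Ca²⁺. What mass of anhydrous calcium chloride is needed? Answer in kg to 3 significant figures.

25.8 kg

Volume: 57,500 US gal × 3.785 L/gal = 217,638 L.
Hardness to add: (210 − 103) = 107 mg/L as CaCO₃ × 217,638 L = 23,290 g as CaCO₃.
Moles of Ca²⁺ (1 mol Ca²⁺ ≡ 1 mol CaCO₃): 23,290 / 100.1 g/mol = 232.6 mol.
Mass of CaCl₂: 232.6 × 111 = 25,820 g.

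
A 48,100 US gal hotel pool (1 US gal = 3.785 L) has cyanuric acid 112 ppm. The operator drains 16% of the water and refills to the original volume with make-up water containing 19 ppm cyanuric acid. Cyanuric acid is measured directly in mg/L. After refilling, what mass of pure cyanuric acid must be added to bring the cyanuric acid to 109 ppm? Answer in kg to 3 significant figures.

2.16 kg

Volume: 48,100 US gal × 3.785 L/gal = 182,058 L.
After draining 16% and refilling: 112 × 0.84 + 19 × 0.16 = 97.12 ppm.
Deficit to target: 109 − 97.12 = 11.88 mg/L.
Mass: 11.88 mg/L × 182,058 L = 2163 g cyanuric acid.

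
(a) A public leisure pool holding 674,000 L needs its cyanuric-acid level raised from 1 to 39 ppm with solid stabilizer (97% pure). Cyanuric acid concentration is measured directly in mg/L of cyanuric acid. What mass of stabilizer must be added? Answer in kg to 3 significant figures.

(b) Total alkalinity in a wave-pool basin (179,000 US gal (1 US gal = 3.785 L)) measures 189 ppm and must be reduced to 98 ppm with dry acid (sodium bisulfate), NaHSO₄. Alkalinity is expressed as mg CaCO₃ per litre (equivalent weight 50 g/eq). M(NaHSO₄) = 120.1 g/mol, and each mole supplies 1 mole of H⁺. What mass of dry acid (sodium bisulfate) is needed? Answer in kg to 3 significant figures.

(a) CYA to add: (39 − 1) = 38 mg/L × 674,000 L = 25,610 g cyanuric acid.
(a) At 97% purity: 25,610 / 0.97 = 26,400 g product.

(b) Volume: 179,000 US gal × 3.785 L/gal = 677,515 L.
(b) Alkalinity to neutralize: (189 − 98) = 91 mg/L as CaCO₃ × 677,515 L = 61,650 g as CaCO₃.
(b) Equivalents of H⁺ required: 61,650 ÷ 50 g/eq = 1233 eq = 1233 mol NaHSO₄.
(b) Mass of NaHSO₄: 1233 × 120.1 = 148,100 g.

(a) 26.4 kg; (b) 148 kg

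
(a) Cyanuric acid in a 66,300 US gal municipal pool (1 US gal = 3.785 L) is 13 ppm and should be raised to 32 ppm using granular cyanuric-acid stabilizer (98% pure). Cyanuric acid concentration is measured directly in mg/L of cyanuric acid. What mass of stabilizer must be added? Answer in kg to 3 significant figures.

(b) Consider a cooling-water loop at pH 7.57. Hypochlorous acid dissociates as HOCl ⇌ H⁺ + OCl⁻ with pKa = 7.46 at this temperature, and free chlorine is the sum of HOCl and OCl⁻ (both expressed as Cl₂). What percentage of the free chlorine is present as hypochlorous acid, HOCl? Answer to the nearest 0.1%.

(a) 4.87 kg; (b) 43.7%

(a) Volume: 66,300 US gal × 3.785 L/gal = 250,946 L.
(a) CYA to add: (32 − 13) = 19 mg/L × 250,946 L = 4768 g cyanuric acid.
(a) At 98% purity: 4768 / 0.98 = 4865 g product.

(b) [OCl⁻]/[HOCl] = 10^(pH − pKa) = 10^(7.57 − 7.46) = 10^0.11 = 1.288.
(b) Fraction as HOCl = 1 / (1 + 1.288) = 0.437.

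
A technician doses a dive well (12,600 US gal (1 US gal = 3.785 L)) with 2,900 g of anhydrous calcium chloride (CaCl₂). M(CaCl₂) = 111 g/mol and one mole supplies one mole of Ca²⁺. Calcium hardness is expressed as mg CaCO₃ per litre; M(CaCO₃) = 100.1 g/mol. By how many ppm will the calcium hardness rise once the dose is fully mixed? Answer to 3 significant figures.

54.8 ppm

Volume: 12,600 US gal × 3.785 L/gal = 47,691 L.
Moles of Ca²⁺: 2,900 g ÷ 111 g/mol = 26.13 mol.
As CaCO₃: 26.13 mol × 100.1 g/mol = 2615 g.
Rise: 2615 g / 47,691 L × 1000 = 54.84 mg/L.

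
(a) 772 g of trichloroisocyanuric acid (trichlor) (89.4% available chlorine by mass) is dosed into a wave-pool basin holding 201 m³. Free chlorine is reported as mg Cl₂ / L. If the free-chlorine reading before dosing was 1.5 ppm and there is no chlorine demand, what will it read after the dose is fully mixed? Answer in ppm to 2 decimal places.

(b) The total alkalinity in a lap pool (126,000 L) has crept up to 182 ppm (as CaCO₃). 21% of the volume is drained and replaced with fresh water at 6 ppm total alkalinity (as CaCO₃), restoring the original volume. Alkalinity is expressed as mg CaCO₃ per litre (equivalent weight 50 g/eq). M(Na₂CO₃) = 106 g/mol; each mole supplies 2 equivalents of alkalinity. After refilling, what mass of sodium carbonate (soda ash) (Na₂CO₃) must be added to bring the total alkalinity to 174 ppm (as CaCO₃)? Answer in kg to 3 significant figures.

(a) Volume: 201 m³ = 201,000 L.
(a) Available chlorine delivered: 772 g × 0.894 = 690.2 g as Cl₂.
(a) Concentration rise: 690.2 g / 201,000 L = 3.434 mg/L = 3.43 ppm.
(a) Final FC: 1.5 + 3.43 = 4.93 ppm.

(b) After draining 21% and refilling: 182 × 0.79 + 6 × 0.21 = 145.04 ppm.
(b) Deficit to target: 174 − 145.04 = 28.96 mg/L.
(b) As CaCO₃: 28.96 mg/L × 126,000 L = 3649 g; ÷ 50 g/eq ÷ 2 = 36.49 mol Na₂CO₃.
(b) Mass: 36.49 × 106 = 3868 g.

(a) 4.93 ppm; (b) 3.87 kg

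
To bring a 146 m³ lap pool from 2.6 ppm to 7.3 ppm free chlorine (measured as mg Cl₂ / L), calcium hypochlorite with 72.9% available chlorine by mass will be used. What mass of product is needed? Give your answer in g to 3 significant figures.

941 g

Volume: 146 m³ = 146,000 L.
Chlorine deficit: 7.3 − 2.6 = 4.7 ppm = 4.7 mg/L as Cl₂.
Cl₂ equivalent needed: 4.7 mg/L × 146,000 L = 686,200 mg = 686.2 g.
Product at 72.9% available chlorine: 686.2 / 0.729 = 941.3 g.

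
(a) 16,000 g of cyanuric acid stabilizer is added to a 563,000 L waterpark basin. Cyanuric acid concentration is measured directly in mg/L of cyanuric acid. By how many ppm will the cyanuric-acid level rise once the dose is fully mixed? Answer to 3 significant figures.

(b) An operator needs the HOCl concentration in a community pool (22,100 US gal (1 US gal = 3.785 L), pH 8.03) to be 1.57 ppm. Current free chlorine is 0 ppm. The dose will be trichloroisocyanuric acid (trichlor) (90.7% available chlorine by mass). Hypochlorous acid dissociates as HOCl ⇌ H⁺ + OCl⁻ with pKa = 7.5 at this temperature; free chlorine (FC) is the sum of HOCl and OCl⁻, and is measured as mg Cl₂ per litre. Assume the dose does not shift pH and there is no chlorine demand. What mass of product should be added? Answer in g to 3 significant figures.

(a) 28.4 ppm; (b) 635 g

(a) Rise: 16,000 g / 563,000 L × 1000 = 28.42 mg/L.

(b) Volume: 22,100 US gal × 3.785 L/gal = 83,648 L.
(b) [OCl⁻]/[HOCl] = 10^(pH − pKa) = 10^(8.03 − 7.5) = 3.388; fraction as HOCl = 1/(1 + 3.388) = 0.2279.
(b) Free chlorine required for 1.57 ppm HOCl: 1.57 / 0.2279 = 6.89 ppm.
(b) FC to add: 6.89 − 0 = 6.89 mg/L as Cl₂.
(b) Cl₂ equivalent: 6.89 mg/L × 83,648 L = 576.3 g.
(b) Product at 90.7% available Cl: 576.3 / 0.907 = 635.4 g.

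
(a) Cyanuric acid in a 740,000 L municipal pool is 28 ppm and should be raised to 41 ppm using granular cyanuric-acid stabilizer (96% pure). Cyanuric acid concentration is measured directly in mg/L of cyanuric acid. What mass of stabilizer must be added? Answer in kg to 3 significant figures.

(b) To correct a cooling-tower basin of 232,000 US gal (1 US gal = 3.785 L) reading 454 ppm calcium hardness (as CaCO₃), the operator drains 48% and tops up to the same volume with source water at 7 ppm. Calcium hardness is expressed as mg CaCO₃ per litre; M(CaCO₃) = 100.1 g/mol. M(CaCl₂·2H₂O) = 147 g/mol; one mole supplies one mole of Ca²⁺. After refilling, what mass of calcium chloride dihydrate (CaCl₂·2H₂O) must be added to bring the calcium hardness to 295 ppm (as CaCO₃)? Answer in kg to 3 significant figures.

(a) 10.0 kg; (b) 71.6 kg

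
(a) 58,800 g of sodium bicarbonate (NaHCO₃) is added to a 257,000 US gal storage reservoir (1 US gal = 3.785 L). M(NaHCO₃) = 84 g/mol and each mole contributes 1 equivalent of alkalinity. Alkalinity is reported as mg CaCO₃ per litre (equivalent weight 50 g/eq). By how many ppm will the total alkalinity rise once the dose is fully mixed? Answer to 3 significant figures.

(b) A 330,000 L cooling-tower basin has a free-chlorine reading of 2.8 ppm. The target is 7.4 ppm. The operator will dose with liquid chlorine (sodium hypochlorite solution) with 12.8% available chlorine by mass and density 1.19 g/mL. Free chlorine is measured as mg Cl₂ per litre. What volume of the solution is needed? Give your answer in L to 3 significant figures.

(a) 36.0 ppm; (b) 9.97 L

(a) Volume: 257,000 US gal × 3.785 L/gal = 972,745 L.
(a) Moles of NaHCO₃: 58,800 g ÷ 84 g/mol = 700 mol → 700 eq of alkalinity.
(a) As CaCO₃: 700 eq × 50 g/eq = 35,000 g.
(a) Rise: 35,000 g / 972,745 L × 1000 = 35.98 mg/L.

(b) Chlorine deficit: 7.4 − 2.8 = 4.6 ppm = 4.6 mg/L as Cl₂.
(b) Cl₂ equivalent needed: 4.6 mg/L × 330,000 L = 1,518,000 mg = 1518 g.
(b) Product at 12.8% available chlorine: 1518 / 0.128 = 11,860 g.
(b) Volume at density 1.19 g/mL: 11,860 g ÷ 1.19 g/mL = 9966 mL.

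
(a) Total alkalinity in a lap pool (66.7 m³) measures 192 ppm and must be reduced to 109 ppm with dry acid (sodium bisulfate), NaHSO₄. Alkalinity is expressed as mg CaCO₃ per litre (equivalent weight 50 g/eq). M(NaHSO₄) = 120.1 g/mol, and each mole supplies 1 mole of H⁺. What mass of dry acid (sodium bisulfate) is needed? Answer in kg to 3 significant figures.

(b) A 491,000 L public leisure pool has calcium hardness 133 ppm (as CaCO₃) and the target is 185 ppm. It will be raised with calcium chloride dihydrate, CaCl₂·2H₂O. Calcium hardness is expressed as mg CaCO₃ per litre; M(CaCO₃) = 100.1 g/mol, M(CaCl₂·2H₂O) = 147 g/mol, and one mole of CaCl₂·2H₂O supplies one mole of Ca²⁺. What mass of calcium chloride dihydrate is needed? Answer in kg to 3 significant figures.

(a) 13.3 kg; (b) 37.5 kg

(a) Volume: 66.7 m³ = 66,700 L.
(a) Alkalinity to neutralize: (192 − 109) = 83 mg/L as CaCO₃ × 66,700 L = 5536 g as CaCO₃.
(a) Equivalents of H⁺ required: 5536 ÷ 50 g/eq = 110.7 eq = 110.7 mol NaHSO₄.
(a) Mass of NaHSO₄: 110.7 × 120.1 = 13,300 g.

(b) Hardness to add: (185 − 133) = 52 mg/L as CaCO₃ × 491,000 L = 25,530 g as CaCO₃.
(b) Moles of Ca²⁺ (1 mol Ca²⁺ ≡ 1 mol CaCO₃): 25,530 / 100.1 g/mol = 255.1 mol.
(b) Mass of CaCl₂·2H₂O: 255.1 × 147 = 37,490 g.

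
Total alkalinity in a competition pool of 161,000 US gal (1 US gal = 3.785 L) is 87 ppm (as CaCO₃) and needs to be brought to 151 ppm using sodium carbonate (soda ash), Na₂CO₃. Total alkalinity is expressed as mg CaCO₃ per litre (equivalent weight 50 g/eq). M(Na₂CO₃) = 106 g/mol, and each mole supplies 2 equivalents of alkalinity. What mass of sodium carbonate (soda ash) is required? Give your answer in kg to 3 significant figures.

Volume: 161,000 US gal × 3.785 L/gal = 609,385 L.
Alkalinity to add: (151 − 87) = 64 mg/L as CaCO₃ × 609,385 L = 39,000 g as CaCO₃.
Equivalents: 39,000 g ÷ 50 g/eq = 780 eq.
Each mole of Na₂CO₃ supplies 2 eq, so 780 / 2 = 390 mol.
Mass: 390 mol × 106 g/mol = 41,340 g.

41.3 kg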